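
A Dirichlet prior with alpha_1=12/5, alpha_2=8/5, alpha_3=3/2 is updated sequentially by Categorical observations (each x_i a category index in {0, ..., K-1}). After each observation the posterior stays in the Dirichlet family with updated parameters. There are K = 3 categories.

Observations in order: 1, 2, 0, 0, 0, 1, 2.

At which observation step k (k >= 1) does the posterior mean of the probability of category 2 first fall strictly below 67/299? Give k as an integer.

obs 1: x=1 → posterior Dirichlet(12/5, 13/5, 3/2)
obs 2: x=2 → posterior Dirichlet(12/5, 13/5, 5/2)
obs 3: x=0 → posterior Dirichlet(17/5, 13/5, 5/2)
obs 4: x=0 → posterior Dirichlet(22/5, 13/5, 5/2)
obs 5: x=0 → posterior Dirichlet(27/5, 13/5, 5/2)
obs 6: x=1 → posterior Dirichlet(27/5, 18/5, 5/2)
obs 7: x=2 → posterior Dirichlet(27/5, 18/5, 7/2)

k = 6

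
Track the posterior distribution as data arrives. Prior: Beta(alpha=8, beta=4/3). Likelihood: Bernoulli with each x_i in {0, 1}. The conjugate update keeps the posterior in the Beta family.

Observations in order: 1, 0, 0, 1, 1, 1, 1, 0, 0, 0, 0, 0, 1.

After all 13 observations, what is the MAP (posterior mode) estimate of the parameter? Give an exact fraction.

obs 1: x=1 → posterior Beta(9, 4/3)
obs 2: x=0 → posterior Beta(9, 7/3)
obs 3: x=0 → posterior Beta(9, 10/3)
obs 4: x=1 → posterior Beta(10, 10/3)
obs 5: x=1 → posterior Beta(11, 10/3)
obs 6: x=1 → posterior Beta(12, 10/3)
obs 7: x=1 → posterior Beta(13, 10/3)
obs 8: x=0 → posterior Beta(13, 13/3)
obs 9: x=0 → posterior Beta(13, 16/3)
obs 10: x=0 → posterior Beta(13, 19/3)
obs 11: x=0 → posterior Beta(13, 22/3)
obs 12: x=0 → posterior Beta(13, 25/3)
obs 13: x=1 → posterior Beta(14, 25/3)

39/61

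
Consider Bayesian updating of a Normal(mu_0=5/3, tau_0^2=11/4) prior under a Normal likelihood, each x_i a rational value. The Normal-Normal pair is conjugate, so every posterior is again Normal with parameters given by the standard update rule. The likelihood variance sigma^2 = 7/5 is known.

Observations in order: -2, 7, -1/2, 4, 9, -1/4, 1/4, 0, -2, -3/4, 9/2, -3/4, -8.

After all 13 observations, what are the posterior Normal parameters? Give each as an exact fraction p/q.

mu_0=3745/4458, tau_0^2=77/743

obs 1: x=-2 → posterior Normal(-190/249, 77/83)
obs 2: x=7 → posterior Normal(965/414, 77/138)
obs 3: x=-1/2 → posterior Normal(1765/1158, 77/193)
obs 4: x=4 → posterior Normal(3085/1488, 77/248)
obs 5: x=9 → posterior Normal(6055/1818, 77/303)
obs 6: x=-1/4 → posterior Normal(11945/4296, 77/358)
obs 7: x=1/4 → posterior Normal(865/354, 11/59)
obs 8: x=0 → posterior Normal(6055/2808, 77/468)
obs 9: x=-2 → posterior Normal(5395/3138, 77/523)
obs 10: x=-3/4 → posterior Normal(10295/6936, 77/578)
obs 11: x=9/2 → posterior Normal(13265/7596, 77/633)
obs 12: x=-3/4 → posterior Normal(6385/4128, 77/688)
obs 13: x=-8 → posterior Normal(3745/4458, 77/743)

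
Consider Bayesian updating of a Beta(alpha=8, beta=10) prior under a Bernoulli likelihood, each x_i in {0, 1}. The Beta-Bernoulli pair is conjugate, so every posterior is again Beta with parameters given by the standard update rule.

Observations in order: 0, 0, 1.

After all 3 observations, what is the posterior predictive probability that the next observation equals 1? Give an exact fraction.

3/7

obs 1: x=0 → posterior Beta(8, 11)
obs 2: x=0 → posterior Beta(8, 12)
obs 3: x=1 → posterior Beta(9, 12)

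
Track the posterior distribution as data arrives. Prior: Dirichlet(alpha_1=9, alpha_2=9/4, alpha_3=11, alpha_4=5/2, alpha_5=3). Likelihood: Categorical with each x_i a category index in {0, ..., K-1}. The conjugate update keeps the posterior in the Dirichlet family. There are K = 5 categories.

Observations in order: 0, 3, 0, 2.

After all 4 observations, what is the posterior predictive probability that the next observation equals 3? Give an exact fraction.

14/127

obs 1: x=0 → posterior Dirichlet(10, 9/4, 11, 5/2, 3)
obs 2: x=3 → posterior Dirichlet(10, 9/4, 11, 7/2, 3)
obs 3: x=0 → posterior Dirichlet(11, 9/4, 11, 7/2, 3)
obs 4: x=2 → posterior Dirichlet(11, 9/4, 12, 7/2, 3)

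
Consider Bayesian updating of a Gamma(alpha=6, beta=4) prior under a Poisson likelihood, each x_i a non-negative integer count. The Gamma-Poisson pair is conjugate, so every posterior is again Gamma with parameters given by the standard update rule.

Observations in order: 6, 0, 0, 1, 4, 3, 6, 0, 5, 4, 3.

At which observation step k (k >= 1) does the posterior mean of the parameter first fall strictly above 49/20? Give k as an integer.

obs 1: x=6 → posterior Gamma(12, 5)
obs 2: x=0 → posterior Gamma(12, 6)
obs 3: x=0 → posterior Gamma(12, 7)
obs 4: x=1 → posterior Gamma(13, 8)
obs 5: x=4 → posterior Gamma(17, 9)
obs 6: x=3 → posterior Gamma(20, 10)
obs 7: x=6 → posterior Gamma(26, 11)
obs 8: x=0 → posterior Gamma(26, 12)
obs 9: x=5 → posterior Gamma(31, 13)
obs 10: x=4 → posterior Gamma(35, 14)
obs 11: x=3 → posterior Gamma(38, 15)

k = 10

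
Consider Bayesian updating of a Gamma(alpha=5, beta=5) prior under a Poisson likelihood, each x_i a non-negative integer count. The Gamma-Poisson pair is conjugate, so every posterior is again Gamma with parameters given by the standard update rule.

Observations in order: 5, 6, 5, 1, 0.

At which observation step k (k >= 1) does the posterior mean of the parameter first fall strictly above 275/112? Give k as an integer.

obs 1: x=5 → posterior Gamma(10, 6)
obs 2: x=6 → posterior Gamma(16, 7)
obs 3: x=5 → posterior Gamma(21, 8)
obs 4: x=1 → posterior Gamma(22, 9)
obs 5: x=0 → posterior Gamma(22, 10)

k = 3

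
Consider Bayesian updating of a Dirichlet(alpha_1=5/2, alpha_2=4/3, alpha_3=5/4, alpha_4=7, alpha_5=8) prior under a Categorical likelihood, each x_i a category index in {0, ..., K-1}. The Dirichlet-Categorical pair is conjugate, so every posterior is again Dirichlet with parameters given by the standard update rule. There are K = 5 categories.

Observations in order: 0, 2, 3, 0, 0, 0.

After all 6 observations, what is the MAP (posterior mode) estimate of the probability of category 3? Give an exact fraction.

obs 1: x=0 → posterior Dirichlet(7/2, 4/3, 5/4, 7, 8)
obs 2: x=2 → posterior Dirichlet(7/2, 4/3, 9/4, 7, 8)
obs 3: x=3 → posterior Dirichlet(7/2, 4/3, 9/4, 8, 8)
obs 4: x=0 → posterior Dirichlet(9/2, 4/3, 9/4, 8, 8)
obs 5: x=0 → posterior Dirichlet(11/2, 4/3, 9/4, 8, 8)
obs 6: x=0 → posterior Dirichlet(13/2, 4/3, 9/4, 8, 8)

84/253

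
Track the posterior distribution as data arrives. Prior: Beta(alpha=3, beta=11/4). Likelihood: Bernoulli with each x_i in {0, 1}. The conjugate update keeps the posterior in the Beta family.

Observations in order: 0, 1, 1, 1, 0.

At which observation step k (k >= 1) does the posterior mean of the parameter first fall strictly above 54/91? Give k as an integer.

obs 1: x=0 → posterior Beta(3, 15/4)
obs 2: x=1 → posterior Beta(4, 15/4)
obs 3: x=1 → posterior Beta(5, 15/4)
obs 4: x=1 → posterior Beta(6, 15/4)
obs 5: x=0 → posterior Beta(6, 19/4)

k = 4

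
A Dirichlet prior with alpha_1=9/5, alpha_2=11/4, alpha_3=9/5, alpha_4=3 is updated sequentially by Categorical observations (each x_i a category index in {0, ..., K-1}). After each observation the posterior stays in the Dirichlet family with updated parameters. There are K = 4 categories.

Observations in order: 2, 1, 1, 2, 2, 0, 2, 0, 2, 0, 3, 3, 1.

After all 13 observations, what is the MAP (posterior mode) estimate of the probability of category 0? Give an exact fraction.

76/367

obs 1: x=2 → posterior Dirichlet(9/5, 11/4, 14/5, 3)
obs 2: x=1 → posterior Dirichlet(9/5, 15/4, 14/5, 3)
obs 3: x=1 → posterior Dirichlet(9/5, 19/4, 14/5, 3)
obs 4: x=2 → posterior Dirichlet(9/5, 19/4, 19/5, 3)
obs 5: x=2 → posterior Dirichlet(9/5, 19/4, 24/5, 3)
obs 6: x=0 → posterior Dirichlet(14/5, 19/4, 24/5, 3)
obs 7: x=2 → posterior Dirichlet(14/5, 19/4, 29/5, 3)
obs 8: x=0 → posterior Dirichlet(19/5, 19/4, 29/5, 3)
obs 9: x=2 → posterior Dirichlet(19/5, 19/4, 34/5, 3)
obs 10: x=0 → posterior Dirichlet(24/5, 19/4, 34/5, 3)
obs 11: x=3 → posterior Dirichlet(24/5, 19/4, 34/5, 4)
obs 12: x=3 → posterior Dirichlet(24/5, 19/4, 34/5, 5)
obs 13: x=1 → posterior Dirichlet(24/5, 23/4, 34/5, 5)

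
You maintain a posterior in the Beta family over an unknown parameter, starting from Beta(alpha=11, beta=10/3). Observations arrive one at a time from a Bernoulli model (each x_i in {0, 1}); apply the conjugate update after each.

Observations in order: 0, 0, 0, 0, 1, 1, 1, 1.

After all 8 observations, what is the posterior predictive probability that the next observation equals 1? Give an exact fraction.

45/67

obs 1: x=0 → posterior Beta(11, 13/3)
obs 2: x=0 → posterior Beta(11, 16/3)
obs 3: x=0 → posterior Beta(11, 19/3)
obs 4: x=0 → posterior Beta(11, 22/3)
obs 5: x=1 → posterior Beta(12, 22/3)
obs 6: x=1 → posterior Beta(13, 22/3)
obs 7: x=1 → posterior Beta(14, 22/3)
obs 8: x=1 → posterior Beta(15, 22/3)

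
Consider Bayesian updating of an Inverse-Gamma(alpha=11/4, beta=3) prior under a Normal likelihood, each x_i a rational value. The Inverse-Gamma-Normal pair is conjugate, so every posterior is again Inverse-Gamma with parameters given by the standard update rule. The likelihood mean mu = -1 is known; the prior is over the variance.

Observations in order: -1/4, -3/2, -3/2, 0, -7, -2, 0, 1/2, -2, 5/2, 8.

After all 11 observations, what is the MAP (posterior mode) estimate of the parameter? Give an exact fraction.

obs 1: x=-1/4 → posterior Inverse-Gamma(13/4, 105/32)
obs 2: x=-3/2 → posterior Inverse-Gamma(15/4, 109/32)
obs 3: x=-3/2 → posterior Inverse-Gamma(17/4, 113/32)
obs 4: x=0 → posterior Inverse-Gamma(19/4, 129/32)
obs 5: x=-7 → posterior Inverse-Gamma(21/4, 705/32)
obs 6: x=-2 → posterior Inverse-Gamma(23/4, 721/32)
obs 7: x=0 → posterior Inverse-Gamma(25/4, 737/32)
obs 8: x=1/2 → posterior Inverse-Gamma(27/4, 773/32)
obs 9: x=-2 → posterior Inverse-Gamma(29/4, 789/32)
obs 10: x=5/2 → posterior Inverse-Gamma(31/4, 985/32)
obs 11: x=8 → posterior Inverse-Gamma(33/4, 2281/32)

2281/296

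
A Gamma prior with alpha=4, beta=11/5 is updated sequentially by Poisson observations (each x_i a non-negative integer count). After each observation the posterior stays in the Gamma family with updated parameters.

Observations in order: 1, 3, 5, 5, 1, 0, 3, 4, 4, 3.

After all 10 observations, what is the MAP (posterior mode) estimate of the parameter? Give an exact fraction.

160/61

obs 1: x=1 → posterior Gamma(5, 16/5)
obs 2: x=3 → posterior Gamma(8, 21/5)
obs 3: x=5 → posterior Gamma(13, 26/5)
obs 4: x=5 → posterior Gamma(18, 31/5)
obs 5: x=1 → posterior Gamma(19, 36/5)
obs 6: x=0 → posterior Gamma(19, 41/5)
obs 7: x=3 → posterior Gamma(22, 46/5)
obs 8: x=4 → posterior Gamma(26, 51/5)
obs 9: x=4 → posterior Gamma(30, 56/5)
obs 10: x=3 → posterior Gamma(33, 61/5)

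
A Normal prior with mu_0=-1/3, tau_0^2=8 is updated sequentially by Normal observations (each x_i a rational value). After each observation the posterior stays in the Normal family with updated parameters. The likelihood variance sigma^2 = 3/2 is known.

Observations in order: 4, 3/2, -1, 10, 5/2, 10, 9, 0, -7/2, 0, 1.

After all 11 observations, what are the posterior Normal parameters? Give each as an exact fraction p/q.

mu_0=535/179, tau_0^2=24/179

obs 1: x=4 → posterior Normal(63/19, 24/19)
obs 2: x=3/2 → posterior Normal(87/35, 24/35)
obs 3: x=-1 → posterior Normal(71/51, 8/17)
obs 4: x=10 → posterior Normal(231/67, 24/67)
obs 5: x=5/2 → posterior Normal(271/83, 24/83)
obs 6: x=10 → posterior Normal(431/99, 8/33)
obs 7: x=9 → posterior Normal(5, 24/115)
obs 8: x=0 → posterior Normal(575/131, 24/131)
obs 9: x=-7/2 → posterior Normal(173/49, 8/49)
obs 10: x=0 → posterior Normal(519/163, 24/163)
obs 11: x=1 → posterior Normal(535/179, 24/179)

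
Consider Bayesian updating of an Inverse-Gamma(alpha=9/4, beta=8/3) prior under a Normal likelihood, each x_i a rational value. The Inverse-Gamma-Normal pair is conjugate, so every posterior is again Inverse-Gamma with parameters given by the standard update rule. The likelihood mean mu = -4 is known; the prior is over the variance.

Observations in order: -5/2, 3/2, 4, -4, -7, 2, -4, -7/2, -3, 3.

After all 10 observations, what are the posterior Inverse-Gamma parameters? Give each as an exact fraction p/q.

obs 1: x=-5/2 → posterior Inverse-Gamma(11/4, 91/24)
obs 2: x=3/2 → posterior Inverse-Gamma(13/4, 227/12)
obs 3: x=4 → posterior Inverse-Gamma(15/4, 611/12)
obs 4: x=-4 → posterior Inverse-Gamma(17/4, 611/12)
obs 5: x=-7 → posterior Inverse-Gamma(19/4, 665/12)
obs 6: x=2 → posterior Inverse-Gamma(21/4, 881/12)
obs 7: x=-4 → posterior Inverse-Gamma(23/4, 881/12)
obs 8: x=-7/2 → posterior Inverse-Gamma(25/4, 1765/24)
obs 9: x=-3 → posterior Inverse-Gamma(27/4, 1777/24)
obs 10: x=3 → posterior Inverse-Gamma(29/4, 2365/24)

alpha=29/4, beta=2365/24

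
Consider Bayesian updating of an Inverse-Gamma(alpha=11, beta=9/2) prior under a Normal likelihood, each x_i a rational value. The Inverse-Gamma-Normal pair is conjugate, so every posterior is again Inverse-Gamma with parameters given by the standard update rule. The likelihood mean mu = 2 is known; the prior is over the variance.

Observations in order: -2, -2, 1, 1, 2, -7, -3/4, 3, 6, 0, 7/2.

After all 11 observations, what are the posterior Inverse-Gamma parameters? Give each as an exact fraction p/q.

obs 1: x=-2 → posterior Inverse-Gamma(23/2, 25/2)
obs 2: x=-2 → posterior Inverse-Gamma(12, 41/2)
obs 3: x=1 → posterior Inverse-Gamma(25/2, 21)
obs 4: x=1 → posterior Inverse-Gamma(13, 43/2)
obs 5: x=2 → posterior Inverse-Gamma(27/2, 43/2)
obs 6: x=-7 → posterior Inverse-Gamma(14, 62)
obs 7: x=-3/4 → posterior Inverse-Gamma(29/2, 2105/32)
obs 8: x=3 → posterior Inverse-Gamma(15, 2121/32)
obs 9: x=6 → posterior Inverse-Gamma(31/2, 2377/32)
obs 10: x=0 → posterior Inverse-Gamma(16, 2441/32)
obs 11: x=7/2 → posterior Inverse-Gamma(33/2, 2477/32)

alpha=33/2, beta=2477/32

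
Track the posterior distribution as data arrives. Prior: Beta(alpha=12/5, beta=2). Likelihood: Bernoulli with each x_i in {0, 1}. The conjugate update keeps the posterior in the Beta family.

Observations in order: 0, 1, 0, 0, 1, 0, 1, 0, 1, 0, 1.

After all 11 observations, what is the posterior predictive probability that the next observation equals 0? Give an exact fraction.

40/77

obs 1: x=0 → posterior Beta(12/5, 3)
obs 2: x=1 → posterior Beta(17/5, 3)
obs 3: x=0 → posterior Beta(17/5, 4)
obs 4: x=0 → posterior Beta(17/5, 5)
obs 5: x=1 → posterior Beta(22/5, 5)
obs 6: x=0 → posterior Beta(22/5, 6)
obs 7: x=1 → posterior Beta(27/5, 6)
obs 8: x=0 → posterior Beta(27/5, 7)
obs 9: x=1 → posterior Beta(32/5, 7)
obs 10: x=0 → posterior Beta(32/5, 8)
obs 11: x=1 → posterior Beta(37/5, 8)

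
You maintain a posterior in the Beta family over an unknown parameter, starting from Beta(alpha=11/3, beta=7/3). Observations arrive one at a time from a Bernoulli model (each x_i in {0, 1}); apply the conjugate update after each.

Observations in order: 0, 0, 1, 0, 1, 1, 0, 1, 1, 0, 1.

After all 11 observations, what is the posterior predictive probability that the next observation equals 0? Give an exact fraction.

obs 1: x=0 → posterior Beta(11/3, 10/3)
obs 2: x=0 → posterior Beta(11/3, 13/3)
obs 3: x=1 → posterior Beta(14/3, 13/3)
obs 4: x=0 → posterior Beta(14/3, 16/3)
obs 5: x=1 → posterior Beta(17/3, 16/3)
obs 6: x=1 → posterior Beta(20/3, 16/3)
obs 7: x=0 → posterior Beta(20/3, 19/3)
obs 8: x=1 → posterior Beta(23/3, 19/3)
obs 9: x=1 → posterior Beta(26/3, 19/3)
obs 10: x=0 → posterior Beta(26/3, 22/3)
obs 11: x=1 → posterior Beta(29/3, 22/3)

22/51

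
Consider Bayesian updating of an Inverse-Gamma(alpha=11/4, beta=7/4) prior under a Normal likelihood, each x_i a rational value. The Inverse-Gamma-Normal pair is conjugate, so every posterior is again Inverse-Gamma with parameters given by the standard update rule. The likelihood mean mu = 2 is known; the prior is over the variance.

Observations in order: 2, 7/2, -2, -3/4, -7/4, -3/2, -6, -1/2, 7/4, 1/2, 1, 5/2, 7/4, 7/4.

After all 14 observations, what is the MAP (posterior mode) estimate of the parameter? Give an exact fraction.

2073/344

obs 1: x=2 → posterior Inverse-Gamma(13/4, 7/4)
obs 2: x=7/2 → posterior Inverse-Gamma(15/4, 23/8)
obs 3: x=-2 → posterior Inverse-Gamma(17/4, 87/8)
obs 4: x=-3/4 → posterior Inverse-Gamma(19/4, 469/32)
obs 5: x=-7/4 → posterior Inverse-Gamma(21/4, 347/16)
obs 6: x=-3/2 → posterior Inverse-Gamma(23/4, 445/16)
obs 7: x=-6 → posterior Inverse-Gamma(25/4, 957/16)
obs 8: x=-1/2 → posterior Inverse-Gamma(27/4, 1007/16)
obs 9: x=7/4 → posterior Inverse-Gamma(29/4, 2015/32)
obs 10: x=1/2 → posterior Inverse-Gamma(31/4, 2051/32)
obs 11: x=1 → posterior Inverse-Gamma(33/4, 2067/32)
obs 12: x=5/2 → posterior Inverse-Gamma(35/4, 2071/32)
obs 13: x=7/4 → posterior Inverse-Gamma(37/4, 259/4)
obs 14: x=7/4 → posterior Inverse-Gamma(39/4, 2073/32)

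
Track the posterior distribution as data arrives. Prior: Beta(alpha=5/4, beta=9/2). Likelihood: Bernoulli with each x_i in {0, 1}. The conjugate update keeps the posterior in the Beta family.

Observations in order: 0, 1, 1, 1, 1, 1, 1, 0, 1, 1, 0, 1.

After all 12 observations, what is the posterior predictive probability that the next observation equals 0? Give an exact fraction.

30/71

obs 1: x=0 → posterior Beta(5/4, 11/2)
obs 2: x=1 → posterior Beta(9/4, 11/2)
obs 3: x=1 → posterior Beta(13/4, 11/2)
obs 4: x=1 → posterior Beta(17/4, 11/2)
obs 5: x=1 → posterior Beta(21/4, 11/2)
obs 6: x=1 → posterior Beta(25/4, 11/2)
obs 7: x=1 → posterior Beta(29/4, 11/2)
obs 8: x=0 → posterior Beta(29/4, 13/2)
obs 9: x=1 → posterior Beta(33/4, 13/2)
obs 10: x=1 → posterior Beta(37/4, 13/2)
obs 11: x=0 → posterior Beta(37/4, 15/2)
obs 12: x=1 → posterior Beta(41/4, 15/2)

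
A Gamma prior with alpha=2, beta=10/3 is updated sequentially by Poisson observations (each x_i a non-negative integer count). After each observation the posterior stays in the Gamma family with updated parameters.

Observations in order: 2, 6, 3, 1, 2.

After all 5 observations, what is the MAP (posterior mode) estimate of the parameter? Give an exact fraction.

obs 1: x=2 → posterior Gamma(4, 13/3)
obs 2: x=6 → posterior Gamma(10, 16/3)
obs 3: x=3 → posterior Gamma(13, 19/3)
obs 4: x=1 → posterior Gamma(14, 22/3)
obs 5: x=2 → posterior Gamma(16, 25/3)

9/5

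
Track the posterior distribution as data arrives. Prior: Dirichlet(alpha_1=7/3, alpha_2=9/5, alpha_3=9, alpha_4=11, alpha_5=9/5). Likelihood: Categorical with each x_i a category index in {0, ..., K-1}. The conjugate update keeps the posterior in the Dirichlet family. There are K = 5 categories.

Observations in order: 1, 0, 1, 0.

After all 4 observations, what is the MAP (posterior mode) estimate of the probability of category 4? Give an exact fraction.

obs 1: x=1 → posterior Dirichlet(7/3, 14/5, 9, 11, 9/5)
obs 2: x=0 → posterior Dirichlet(10/3, 14/5, 9, 11, 9/5)
obs 3: x=1 → posterior Dirichlet(10/3, 19/5, 9, 11, 9/5)
obs 4: x=0 → posterior Dirichlet(13/3, 19/5, 9, 11, 9/5)

6/187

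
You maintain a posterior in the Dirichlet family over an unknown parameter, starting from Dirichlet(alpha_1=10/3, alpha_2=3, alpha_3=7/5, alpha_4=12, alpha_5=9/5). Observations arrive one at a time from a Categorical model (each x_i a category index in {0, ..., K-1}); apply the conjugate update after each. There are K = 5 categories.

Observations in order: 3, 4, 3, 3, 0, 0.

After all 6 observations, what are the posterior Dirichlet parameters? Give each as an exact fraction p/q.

obs 1: x=3 → posterior Dirichlet(10/3, 3, 7/5, 13, 9/5)
obs 2: x=4 → posterior Dirichlet(10/3, 3, 7/5, 13, 14/5)
obs 3: x=3 → posterior Dirichlet(10/3, 3, 7/5, 14, 14/5)
obs 4: x=3 → posterior Dirichlet(10/3, 3, 7/5, 15, 14/5)
obs 5: x=0 → posterior Dirichlet(13/3, 3, 7/5, 15, 14/5)
obs 6: x=0 → posterior Dirichlet(16/3, 3, 7/5, 15, 14/5)

alpha_1=16/3, alpha_2=3, alpha_3=7/5, alpha_4=15, alpha_5=14/5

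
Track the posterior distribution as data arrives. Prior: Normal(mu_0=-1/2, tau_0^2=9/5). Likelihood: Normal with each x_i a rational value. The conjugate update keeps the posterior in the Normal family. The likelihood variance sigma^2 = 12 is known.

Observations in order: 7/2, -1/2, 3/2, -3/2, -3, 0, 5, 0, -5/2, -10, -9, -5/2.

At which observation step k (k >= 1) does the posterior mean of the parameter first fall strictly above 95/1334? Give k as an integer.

k = 3

obs 1: x=7/2 → posterior Normal(1/46, 36/23)
obs 2: x=-1/2 → posterior Normal(-1/26, 18/13)
obs 3: x=3/2 → posterior Normal(7/58, 36/29)
obs 4: x=-3/2 → posterior Normal(-1/32, 9/8)
obs 5: x=-3 → posterior Normal(-2/7, 36/35)
obs 6: x=0 → posterior Normal(-5/19, 18/19)
obs 7: x=5 → posterior Normal(5/41, 36/41)
obs 8: x=0 → posterior Normal(5/44, 9/11)
obs 9: x=-5/2 → posterior Normal(-5/94, 36/47)
obs 10: x=-10 → posterior Normal(-13/20, 18/25)
obs 11: x=-9 → posterior Normal(-119/106, 36/53)
obs 12: x=-5/2 → posterior Normal(-67/56, 9/14)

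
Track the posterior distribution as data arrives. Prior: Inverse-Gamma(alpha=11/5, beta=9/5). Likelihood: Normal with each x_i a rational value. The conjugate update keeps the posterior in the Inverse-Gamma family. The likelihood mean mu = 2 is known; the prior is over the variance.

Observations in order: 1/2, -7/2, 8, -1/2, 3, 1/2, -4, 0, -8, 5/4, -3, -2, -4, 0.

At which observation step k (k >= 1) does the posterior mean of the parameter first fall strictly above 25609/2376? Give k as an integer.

k = 3

obs 1: x=1/2 → posterior Inverse-Gamma(27/10, 117/40)
obs 2: x=-7/2 → posterior Inverse-Gamma(16/5, 361/20)
obs 3: x=8 → posterior Inverse-Gamma(37/10, 721/20)
obs 4: x=-1/2 → posterior Inverse-Gamma(21/5, 1567/40)
obs 5: x=3 → posterior Inverse-Gamma(47/10, 1587/40)
obs 6: x=1/2 → posterior Inverse-Gamma(26/5, 204/5)
obs 7: x=-4 → posterior Inverse-Gamma(57/10, 294/5)
obs 8: x=0 → posterior Inverse-Gamma(31/5, 304/5)
obs 9: x=-8 → posterior Inverse-Gamma(67/10, 554/5)
obs 10: x=5/4 → posterior Inverse-Gamma(36/5, 17773/160)
obs 11: x=-3 → posterior Inverse-Gamma(77/10, 19773/160)
obs 12: x=-2 → posterior Inverse-Gamma(41/5, 21053/160)
obs 13: x=-4 → posterior Inverse-Gamma(87/10, 23933/160)
obs 14: x=0 → posterior Inverse-Gamma(46/5, 24253/160)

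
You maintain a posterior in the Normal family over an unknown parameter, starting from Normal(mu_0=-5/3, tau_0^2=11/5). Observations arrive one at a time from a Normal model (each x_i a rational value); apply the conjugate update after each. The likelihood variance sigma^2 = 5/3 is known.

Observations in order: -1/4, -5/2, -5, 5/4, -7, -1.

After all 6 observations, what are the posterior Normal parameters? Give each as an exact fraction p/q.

mu_0=-3121/1338, tau_0^2=55/223

obs 1: x=-1/4 → posterior Normal(-599/696, 55/58)
obs 2: x=-5/2 → posterior Normal(-227/156, 55/91)
obs 3: x=-5 → posterior Normal(-3569/1488, 55/124)
obs 4: x=5/4 → posterior Normal(-1537/942, 55/157)
obs 5: x=-7 → posterior Normal(-2923/1140, 11/38)
obs 6: x=-1 → posterior Normal(-3121/1338, 55/223)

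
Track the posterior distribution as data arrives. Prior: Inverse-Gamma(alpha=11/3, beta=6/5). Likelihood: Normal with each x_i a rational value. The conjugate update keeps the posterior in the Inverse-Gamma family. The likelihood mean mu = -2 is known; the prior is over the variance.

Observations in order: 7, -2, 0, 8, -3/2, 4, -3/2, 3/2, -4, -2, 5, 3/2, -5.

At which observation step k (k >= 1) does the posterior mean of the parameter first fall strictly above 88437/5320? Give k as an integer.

k = 4

obs 1: x=7 → posterior Inverse-Gamma(25/6, 417/10)
obs 2: x=-2 → posterior Inverse-Gamma(14/3, 417/10)
obs 3: x=0 → posterior Inverse-Gamma(31/6, 437/10)
obs 4: x=8 → posterior Inverse-Gamma(17/3, 937/10)
obs 5: x=-3/2 → posterior Inverse-Gamma(37/6, 3753/40)
obs 6: x=4 → posterior Inverse-Gamma(20/3, 4473/40)
obs 7: x=-3/2 → posterior Inverse-Gamma(43/6, 2239/20)
obs 8: x=3/2 → posterior Inverse-Gamma(23/3, 4723/40)
obs 9: x=-4 → posterior Inverse-Gamma(49/6, 4803/40)
obs 10: x=-2 → posterior Inverse-Gamma(26/3, 4803/40)
obs 11: x=5 → posterior Inverse-Gamma(55/6, 5783/40)
obs 12: x=3/2 → posterior Inverse-Gamma(29/3, 1507/10)
obs 13: x=-5 → posterior Inverse-Gamma(61/6, 776/5)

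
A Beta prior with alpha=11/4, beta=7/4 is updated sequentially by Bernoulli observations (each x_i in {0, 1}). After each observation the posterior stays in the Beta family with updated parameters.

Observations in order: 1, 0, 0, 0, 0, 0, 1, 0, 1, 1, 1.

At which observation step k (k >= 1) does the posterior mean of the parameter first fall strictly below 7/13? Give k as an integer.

obs 1: x=1 → posterior Beta(15/4, 7/4)
obs 2: x=0 → posterior Beta(15/4, 11/4)
obs 3: x=0 → posterior Beta(15/4, 15/4)
obs 4: x=0 → posterior Beta(15/4, 19/4)
obs 5: x=0 → posterior Beta(15/4, 23/4)
obs 6: x=0 → posterior Beta(15/4, 27/4)
obs 7: x=1 → posterior Beta(19/4, 27/4)
obs 8: x=0 → posterior Beta(19/4, 31/4)
obs 9: x=1 → posterior Beta(23/4, 31/4)
obs 10: x=1 → posterior Beta(27/4, 31/4)
obs 11: x=1 → posterior Beta(31/4, 31/4)

k = 3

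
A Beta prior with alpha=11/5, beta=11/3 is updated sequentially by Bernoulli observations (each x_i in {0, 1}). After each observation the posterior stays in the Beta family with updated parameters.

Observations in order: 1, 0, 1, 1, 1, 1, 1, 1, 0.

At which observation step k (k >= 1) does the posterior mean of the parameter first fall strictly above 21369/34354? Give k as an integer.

obs 1: x=1 → posterior Beta(16/5, 11/3)
obs 2: x=0 → posterior Beta(16/5, 14/3)
obs 3: x=1 → posterior Beta(21/5, 14/3)
obs 4: x=1 → posterior Beta(26/5, 14/3)
obs 5: x=1 → posterior Beta(31/5, 14/3)
obs 6: x=1 → posterior Beta(36/5, 14/3)
obs 7: x=1 → posterior Beta(41/5, 14/3)
obs 8: x=1 → posterior Beta(46/5, 14/3)
obs 9: x=0 → posterior Beta(46/5, 17/3)

k = 7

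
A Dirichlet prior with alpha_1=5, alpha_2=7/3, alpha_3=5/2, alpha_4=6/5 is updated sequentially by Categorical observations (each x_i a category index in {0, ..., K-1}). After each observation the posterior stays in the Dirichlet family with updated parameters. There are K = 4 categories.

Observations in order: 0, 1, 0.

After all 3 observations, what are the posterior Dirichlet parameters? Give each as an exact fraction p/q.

alpha_1=7, alpha_2=10/3, alpha_3=5/2, alpha_4=6/5

obs 1: x=0 → posterior Dirichlet(6, 7/3, 5/2, 6/5)
obs 2: x=1 → posterior Dirichlet(6, 10/3, 5/2, 6/5)
obs 3: x=0 → posterior Dirichlet(7, 10/3, 5/2, 6/5)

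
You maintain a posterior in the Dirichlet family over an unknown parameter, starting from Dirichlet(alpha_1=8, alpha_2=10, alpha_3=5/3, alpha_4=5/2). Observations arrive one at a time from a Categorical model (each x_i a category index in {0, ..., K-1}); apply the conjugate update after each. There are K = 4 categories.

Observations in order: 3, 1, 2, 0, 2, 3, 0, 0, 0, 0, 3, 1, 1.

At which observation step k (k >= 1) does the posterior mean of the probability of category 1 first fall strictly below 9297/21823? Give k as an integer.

k = 4

obs 1: x=3 → posterior Dirichlet(8, 10, 5/3, 7/2)
obs 2: x=1 → posterior Dirichlet(8, 11, 5/3, 7/2)
obs 3: x=2 → posterior Dirichlet(8, 11, 8/3, 7/2)
obs 4: x=0 → posterior Dirichlet(9, 11, 8/3, 7/2)
obs 5: x=2 → posterior Dirichlet(9, 11, 11/3, 7/2)
obs 6: x=3 → posterior Dirichlet(9, 11, 11/3, 9/2)
obs 7: x=0 → posterior Dirichlet(10, 11, 11/3, 9/2)
obs 8: x=0 → posterior Dirichlet(11, 11, 11/3, 9/2)
obs 9: x=0 → posterior Dirichlet(12, 11, 11/3, 9/2)
obs 10: x=0 → posterior Dirichlet(13, 11, 11/3, 9/2)
obs 11: x=3 → posterior Dirichlet(13, 11, 11/3, 11/2)
obs 12: x=1 → posterior Dirichlet(13, 12, 11/3, 11/2)
obs 13: x=1 → posterior Dirichlet(13, 13, 11/3, 11/2)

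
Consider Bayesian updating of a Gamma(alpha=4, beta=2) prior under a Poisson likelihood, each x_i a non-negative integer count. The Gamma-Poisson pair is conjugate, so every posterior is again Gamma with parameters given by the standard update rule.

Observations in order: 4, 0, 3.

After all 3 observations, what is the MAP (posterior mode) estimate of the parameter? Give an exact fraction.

2

obs 1: x=4 → posterior Gamma(8, 3)
obs 2: x=0 → posterior Gamma(8, 4)
obs 3: x=3 → posterior Gamma(11, 5)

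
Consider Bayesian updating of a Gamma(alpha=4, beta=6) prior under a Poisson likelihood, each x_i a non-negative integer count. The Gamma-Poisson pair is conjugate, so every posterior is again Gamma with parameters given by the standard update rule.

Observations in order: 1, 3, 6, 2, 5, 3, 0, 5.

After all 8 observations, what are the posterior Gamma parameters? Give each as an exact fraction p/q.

alpha=29, beta=14

obs 1: x=1 → posterior Gamma(5, 7)
obs 2: x=3 → posterior Gamma(8, 8)
obs 3: x=6 → posterior Gamma(14, 9)
obs 4: x=2 → posterior Gamma(16, 10)
obs 5: x=5 → posterior Gamma(21, 11)
obs 6: x=3 → posterior Gamma(24, 12)
obs 7: x=0 → posterior Gamma(24, 13)
obs 8: x=5 → posterior Gamma(29, 14)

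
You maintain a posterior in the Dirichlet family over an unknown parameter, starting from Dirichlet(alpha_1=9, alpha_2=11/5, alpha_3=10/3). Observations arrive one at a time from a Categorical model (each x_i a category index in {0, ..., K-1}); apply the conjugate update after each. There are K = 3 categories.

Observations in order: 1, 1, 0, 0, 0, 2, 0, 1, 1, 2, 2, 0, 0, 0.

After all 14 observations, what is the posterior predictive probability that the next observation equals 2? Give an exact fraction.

obs 1: x=1 → posterior Dirichlet(9, 16/5, 10/3)
obs 2: x=1 → posterior Dirichlet(9, 21/5, 10/3)
obs 3: x=0 → posterior Dirichlet(10, 21/5, 10/3)
obs 4: x=0 → posterior Dirichlet(11, 21/5, 10/3)
obs 5: x=0 → posterior Dirichlet(12, 21/5, 10/3)
obs 6: x=2 → posterior Dirichlet(12, 21/5, 13/3)
obs 7: x=0 → posterior Dirichlet(13, 21/5, 13/3)
obs 8: x=1 → posterior Dirichlet(13, 26/5, 13/3)
obs 9: x=1 → posterior Dirichlet(13, 31/5, 13/3)
obs 10: x=2 → posterior Dirichlet(13, 31/5, 16/3)
obs 11: x=2 → posterior Dirichlet(13, 31/5, 19/3)
obs 12: x=0 → posterior Dirichlet(14, 31/5, 19/3)
obs 13: x=0 → posterior Dirichlet(15, 31/5, 19/3)
obs 14: x=0 → posterior Dirichlet(16, 31/5, 19/3)

95/428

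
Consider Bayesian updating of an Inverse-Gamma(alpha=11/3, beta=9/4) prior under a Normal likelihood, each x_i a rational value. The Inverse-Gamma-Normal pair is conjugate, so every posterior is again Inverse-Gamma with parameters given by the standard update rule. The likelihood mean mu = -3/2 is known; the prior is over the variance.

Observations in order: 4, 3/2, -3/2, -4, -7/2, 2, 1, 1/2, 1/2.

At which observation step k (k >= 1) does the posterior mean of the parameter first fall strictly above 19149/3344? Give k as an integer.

obs 1: x=4 → posterior Inverse-Gamma(25/6, 139/8)
obs 2: x=3/2 → posterior Inverse-Gamma(14/3, 175/8)
obs 3: x=-3/2 → posterior Inverse-Gamma(31/6, 175/8)
obs 4: x=-4 → posterior Inverse-Gamma(17/3, 25)
obs 5: x=-7/2 → posterior Inverse-Gamma(37/6, 27)
obs 6: x=2 → posterior Inverse-Gamma(20/3, 265/8)
obs 7: x=1 → posterior Inverse-Gamma(43/6, 145/4)
obs 8: x=1/2 → posterior Inverse-Gamma(23/3, 153/4)
obs 9: x=1/2 → posterior Inverse-Gamma(49/6, 161/4)

k = 2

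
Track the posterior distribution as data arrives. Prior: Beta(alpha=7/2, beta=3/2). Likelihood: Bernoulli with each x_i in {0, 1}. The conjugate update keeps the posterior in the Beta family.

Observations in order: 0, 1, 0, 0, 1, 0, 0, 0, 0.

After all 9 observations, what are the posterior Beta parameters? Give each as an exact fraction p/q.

obs 1: x=0 → posterior Beta(7/2, 5/2)
obs 2: x=1 → posterior Beta(9/2, 5/2)
obs 3: x=0 → posterior Beta(9/2, 7/2)
obs 4: x=0 → posterior Beta(9/2, 9/2)
obs 5: x=1 → posterior Beta(11/2, 9/2)
obs 6: x=0 → posterior Beta(11/2, 11/2)
obs 7: x=0 → posterior Beta(11/2, 13/2)
obs 8: x=0 → posterior Beta(11/2, 15/2)
obs 9: x=0 → posterior Beta(11/2, 17/2)

alpha=11/2, beta=17/2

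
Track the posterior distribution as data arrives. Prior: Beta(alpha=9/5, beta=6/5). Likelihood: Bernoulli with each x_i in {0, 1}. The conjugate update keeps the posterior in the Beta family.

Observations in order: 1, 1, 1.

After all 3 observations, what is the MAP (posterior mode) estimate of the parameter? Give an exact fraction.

19/20

obs 1: x=1 → posterior Beta(14/5, 6/5)
obs 2: x=1 → posterior Beta(19/5, 6/5)
obs 3: x=1 → posterior Beta(24/5, 6/5)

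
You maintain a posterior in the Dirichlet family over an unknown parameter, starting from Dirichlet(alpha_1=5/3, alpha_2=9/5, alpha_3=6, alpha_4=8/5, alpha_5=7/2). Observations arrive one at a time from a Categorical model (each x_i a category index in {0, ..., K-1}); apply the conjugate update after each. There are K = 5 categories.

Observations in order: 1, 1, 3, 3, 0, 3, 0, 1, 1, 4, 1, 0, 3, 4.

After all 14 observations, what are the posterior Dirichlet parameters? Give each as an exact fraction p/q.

obs 1: x=1 → posterior Dirichlet(5/3, 14/5, 6, 8/5, 7/2)
obs 2: x=1 → posterior Dirichlet(5/3, 19/5, 6, 8/5, 7/2)
obs 3: x=3 → posterior Dirichlet(5/3, 19/5, 6, 13/5, 7/2)
obs 4: x=3 → posterior Dirichlet(5/3, 19/5, 6, 18/5, 7/2)
obs 5: x=0 → posterior Dirichlet(8/3, 19/5, 6, 18/5, 7/2)
obs 6: x=3 → posterior Dirichlet(8/3, 19/5, 6, 23/5, 7/2)
obs 7: x=0 → posterior Dirichlet(11/3, 19/5, 6, 23/5, 7/2)
obs 8: x=1 → posterior Dirichlet(11/3, 24/5, 6, 23/5, 7/2)
obs 9: x=1 → posterior Dirichlet(11/3, 29/5, 6, 23/5, 7/2)
obs 10: x=4 → posterior Dirichlet(11/3, 29/5, 6, 23/5, 9/2)
obs 11: x=1 → posterior Dirichlet(11/3, 34/5, 6, 23/5, 9/2)
obs 12: x=0 → posterior Dirichlet(14/3, 34/5, 6, 23/5, 9/2)
obs 13: x=3 → posterior Dirichlet(14/3, 34/5, 6, 28/5, 9/2)
obs 14: x=4 → posterior Dirichlet(14/3, 34/5, 6, 28/5, 11/2)

alpha_1=14/3, alpha_2=34/5, alpha_3=6, alpha_4=28/5, alpha_5=11/2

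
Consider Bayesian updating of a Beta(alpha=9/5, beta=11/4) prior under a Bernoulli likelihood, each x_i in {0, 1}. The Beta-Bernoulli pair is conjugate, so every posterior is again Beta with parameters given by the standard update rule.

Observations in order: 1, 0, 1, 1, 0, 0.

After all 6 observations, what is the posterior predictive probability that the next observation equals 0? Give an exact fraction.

obs 1: x=1 → posterior Beta(14/5, 11/4)
obs 2: x=0 → posterior Beta(14/5, 15/4)
obs 3: x=1 → posterior Beta(19/5, 15/4)
obs 4: x=1 → posterior Beta(24/5, 15/4)
obs 5: x=0 → posterior Beta(24/5, 19/4)
obs 6: x=0 → posterior Beta(24/5, 23/4)

115/211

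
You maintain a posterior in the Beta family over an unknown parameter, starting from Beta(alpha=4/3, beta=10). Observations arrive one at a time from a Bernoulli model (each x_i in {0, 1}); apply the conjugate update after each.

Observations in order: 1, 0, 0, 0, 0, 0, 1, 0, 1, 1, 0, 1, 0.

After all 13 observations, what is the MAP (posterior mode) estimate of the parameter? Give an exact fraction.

16/67

obs 1: x=1 → posterior Beta(7/3, 10)
obs 2: x=0 → posterior Beta(7/3, 11)
obs 3: x=0 → posterior Beta(7/3, 12)
obs 4: x=0 → posterior Beta(7/3, 13)
obs 5: x=0 → posterior Beta(7/3, 14)
obs 6: x=0 → posterior Beta(7/3, 15)
obs 7: x=1 → posterior Beta(10/3, 15)
obs 8: x=0 → posterior Beta(10/3, 16)
obs 9: x=1 → posterior Beta(13/3, 16)
obs 10: x=1 → posterior Beta(16/3, 16)
obs 11: x=0 → posterior Beta(16/3, 17)
obs 12: x=1 → posterior Beta(19/3, 17)
obs 13: x=0 → posterior Beta(19/3, 18)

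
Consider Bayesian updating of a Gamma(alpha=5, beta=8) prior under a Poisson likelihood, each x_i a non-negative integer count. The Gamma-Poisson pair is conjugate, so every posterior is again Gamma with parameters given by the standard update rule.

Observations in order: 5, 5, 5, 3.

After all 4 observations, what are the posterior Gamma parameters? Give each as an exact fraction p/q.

alpha=23, beta=12

obs 1: x=5 → posterior Gamma(10, 9)
obs 2: x=5 → posterior Gamma(15, 10)
obs 3: x=5 → posterior Gamma(20, 11)
obs 4: x=3 → posterior Gamma(23, 12)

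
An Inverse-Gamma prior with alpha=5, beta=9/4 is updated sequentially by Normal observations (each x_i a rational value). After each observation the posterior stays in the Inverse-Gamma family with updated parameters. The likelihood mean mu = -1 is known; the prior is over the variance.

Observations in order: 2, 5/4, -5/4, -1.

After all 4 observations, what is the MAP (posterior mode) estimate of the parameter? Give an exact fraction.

149/128

obs 1: x=2 → posterior Inverse-Gamma(11/2, 27/4)
obs 2: x=5/4 → posterior Inverse-Gamma(6, 297/32)
obs 3: x=-5/4 → posterior Inverse-Gamma(13/2, 149/16)
obs 4: x=-1 → posterior Inverse-Gamma(7, 149/16)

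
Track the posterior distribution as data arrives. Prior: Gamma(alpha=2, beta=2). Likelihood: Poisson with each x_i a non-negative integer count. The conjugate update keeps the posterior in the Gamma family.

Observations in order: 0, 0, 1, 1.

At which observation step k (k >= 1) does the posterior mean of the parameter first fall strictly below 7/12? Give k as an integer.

obs 1: x=0 → posterior Gamma(2, 3)
obs 2: x=0 → posterior Gamma(2, 4)
obs 3: x=1 → posterior Gamma(3, 5)
obs 4: x=1 → posterior Gamma(4, 6)

k = 2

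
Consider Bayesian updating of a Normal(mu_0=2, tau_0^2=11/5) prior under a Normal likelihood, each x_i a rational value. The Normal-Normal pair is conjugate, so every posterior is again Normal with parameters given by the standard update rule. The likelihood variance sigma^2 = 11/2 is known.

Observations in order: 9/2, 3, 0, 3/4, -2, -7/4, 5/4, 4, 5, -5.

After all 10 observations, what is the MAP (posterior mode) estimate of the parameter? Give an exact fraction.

59/50

obs 1: x=9/2 → posterior Normal(19/7, 11/7)
obs 2: x=3 → posterior Normal(25/9, 11/9)
obs 3: x=0 → posterior Normal(25/11, 1)
obs 4: x=3/4 → posterior Normal(53/26, 11/13)
obs 5: x=-2 → posterior Normal(3/2, 11/15)
obs 6: x=-7/4 → posterior Normal(19/17, 11/17)
obs 7: x=5/4 → posterior Normal(43/38, 11/19)
obs 8: x=4 → posterior Normal(59/42, 11/21)
obs 9: x=5 → posterior Normal(79/46, 11/23)
obs 10: x=-5 → posterior Normal(59/50, 11/25)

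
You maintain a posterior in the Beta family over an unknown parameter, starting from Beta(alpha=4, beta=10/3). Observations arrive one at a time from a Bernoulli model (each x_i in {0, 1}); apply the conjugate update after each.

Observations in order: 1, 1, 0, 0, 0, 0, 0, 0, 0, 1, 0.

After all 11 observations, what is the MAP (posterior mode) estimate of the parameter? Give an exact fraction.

obs 1: x=1 → posterior Beta(5, 10/3)
obs 2: x=1 → posterior Beta(6, 10/3)
obs 3: x=0 → posterior Beta(6, 13/3)
obs 4: x=0 → posterior Beta(6, 16/3)
obs 5: x=0 → posterior Beta(6, 19/3)
obs 6: x=0 → posterior Beta(6, 22/3)
obs 7: x=0 → posterior Beta(6, 25/3)
obs 8: x=0 → posterior Beta(6, 28/3)
obs 9: x=0 → posterior Beta(6, 31/3)
obs 10: x=1 → posterior Beta(7, 31/3)
obs 11: x=0 → posterior Beta(7, 34/3)

18/49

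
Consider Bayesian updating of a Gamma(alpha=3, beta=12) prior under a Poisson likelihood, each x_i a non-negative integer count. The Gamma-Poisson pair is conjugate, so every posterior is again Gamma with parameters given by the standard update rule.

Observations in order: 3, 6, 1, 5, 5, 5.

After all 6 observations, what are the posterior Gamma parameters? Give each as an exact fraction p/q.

alpha=28, beta=18

obs 1: x=3 → posterior Gamma(6, 13)
obs 2: x=6 → posterior Gamma(12, 14)
obs 3: x=1 → posterior Gamma(13, 15)
obs 4: x=5 → posterior Gamma(18, 16)
obs 5: x=5 → posterior Gamma(23, 17)
obs 6: x=5 → posterior Gamma(28, 18)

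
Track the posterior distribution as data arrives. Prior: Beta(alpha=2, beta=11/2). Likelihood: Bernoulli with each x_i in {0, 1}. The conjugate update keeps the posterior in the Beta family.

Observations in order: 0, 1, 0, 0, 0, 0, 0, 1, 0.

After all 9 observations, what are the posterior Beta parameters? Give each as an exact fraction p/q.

obs 1: x=0 → posterior Beta(2, 13/2)
obs 2: x=1 → posterior Beta(3, 13/2)
obs 3: x=0 → posterior Beta(3, 15/2)
obs 4: x=0 → posterior Beta(3, 17/2)
obs 5: x=0 → posterior Beta(3, 19/2)
obs 6: x=0 → posterior Beta(3, 21/2)
obs 7: x=0 → posterior Beta(3, 23/2)
obs 8: x=1 → posterior Beta(4, 23/2)
obs 9: x=0 → posterior Beta(4, 25/2)

alpha=4, beta=25/2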